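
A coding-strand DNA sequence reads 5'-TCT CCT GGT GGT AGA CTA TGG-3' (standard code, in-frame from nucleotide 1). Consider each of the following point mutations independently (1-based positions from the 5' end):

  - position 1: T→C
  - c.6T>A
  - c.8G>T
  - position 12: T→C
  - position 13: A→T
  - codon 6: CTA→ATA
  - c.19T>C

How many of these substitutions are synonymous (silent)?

Codon 1: TCT (Ser) → CCT (Pro) — missense.
Codon 2: CCT (Pro) → CCA (Pro) — synonymous.
Codon 3: GGT (Gly) → GTT (Val) — missense.
Codon 4: GGT (Gly) → GGC (Gly) — synonymous.
Codon 5: AGA (Arg) → TGA (Stop) — nonsense.
Codon 6: CTA (Leu) → ATA (Ile) — missense.
Codon 7: TGG (Trp) → CGG (Arg) — missense.
Synonymous: 2 of 7.

2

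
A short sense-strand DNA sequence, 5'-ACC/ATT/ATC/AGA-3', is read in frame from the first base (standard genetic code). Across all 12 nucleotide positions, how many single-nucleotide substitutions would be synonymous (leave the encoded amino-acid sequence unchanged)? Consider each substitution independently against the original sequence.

9

Codon 1 (ACC, Thr): 3 synonymous substitutions.
Codon 2 (ATT, Ile): 2 synonymous substitutions.
Codon 3 (ATC, Ile): 2 synonymous substitutions.
Codon 4 (AGA, Arg): 2 synonymous substitutions.
Total: 3 + 2 + 2 + 2 = 9.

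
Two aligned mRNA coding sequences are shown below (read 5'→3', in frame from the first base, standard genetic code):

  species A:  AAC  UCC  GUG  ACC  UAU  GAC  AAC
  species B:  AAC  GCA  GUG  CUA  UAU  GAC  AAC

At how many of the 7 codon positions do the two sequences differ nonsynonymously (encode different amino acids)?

2

Codon 1: AAC Asn / AAC Asn — identical.
Codon 2: UCC Ser / GCA Ala — nonsynonymous.
Codon 3: GUG Val / GUG Val — identical.
Codon 4: ACC Thr / CUA Leu — nonsynonymous.
Codon 5: UAU Tyr / UAU Tyr — identical.
Codon 6: GAC Asp / GAC Asp — identical.
Codon 7: AAC Asn / AAC Asn — identical.
Nonsynonymous differences: 2.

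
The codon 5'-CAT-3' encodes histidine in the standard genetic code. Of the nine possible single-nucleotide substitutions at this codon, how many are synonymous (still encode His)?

1

Position 1: none → 0 synonymous.
Position 2: none → 0 synonymous.
Position 3: CAC → 1 synonymous.
Total: 0 + 0 + 1 = 1.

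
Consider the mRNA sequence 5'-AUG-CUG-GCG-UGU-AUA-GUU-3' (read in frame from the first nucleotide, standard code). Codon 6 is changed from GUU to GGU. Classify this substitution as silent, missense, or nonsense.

Position 17 falls in codon 6: GUU → Val.
After the substitution the codon is GGU → Gly.
Val ≠ Gly, so this is a missense mutation.

missense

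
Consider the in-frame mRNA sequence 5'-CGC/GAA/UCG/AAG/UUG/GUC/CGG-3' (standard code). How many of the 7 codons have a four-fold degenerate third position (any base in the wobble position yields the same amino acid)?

Codon 1 CGC (Arg): third position 4-fold.
Codon 2 GAA (Glu): third position 2-fold.
Codon 3 UCG (Ser): third position 4-fold.
Codon 4 AAG (Lys): third position 2-fold.
Codon 5 UUG (Leu): third position 2-fold.
Codon 6 GUC (Val): third position 4-fold.
Codon 7 CGG (Arg): third position 4-fold.
Four-fold degenerate third positions: 4.

4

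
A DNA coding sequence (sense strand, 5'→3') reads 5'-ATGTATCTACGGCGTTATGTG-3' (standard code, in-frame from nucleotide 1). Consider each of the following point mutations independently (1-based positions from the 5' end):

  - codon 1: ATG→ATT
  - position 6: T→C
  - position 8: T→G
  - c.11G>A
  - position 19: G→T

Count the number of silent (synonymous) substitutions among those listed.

1

Codon 1: ATG (Met) → ATT (Ile) — missense.
Codon 2: TAT (Tyr) → TAC (Tyr) — synonymous.
Codon 3: CTA (Leu) → CGA (Arg) — missense.
Codon 4: CGG (Arg) → CAG (Gln) — missense.
Codon 7: GTG (Val) → TTG (Leu) — missense.
Synonymous: 1 of 5.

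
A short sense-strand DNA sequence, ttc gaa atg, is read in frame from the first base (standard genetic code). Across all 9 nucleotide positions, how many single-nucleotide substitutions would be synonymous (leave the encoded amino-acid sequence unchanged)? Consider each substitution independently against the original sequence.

2

Codon 1 (TTC, Phe): 1 synonymous substitution.
Codon 2 (GAA, Glu): 1 synonymous substitution.
Codon 3 (ATG, Met): 0 synonymous substitutions.
Total: 1 + 1 + 0 = 2.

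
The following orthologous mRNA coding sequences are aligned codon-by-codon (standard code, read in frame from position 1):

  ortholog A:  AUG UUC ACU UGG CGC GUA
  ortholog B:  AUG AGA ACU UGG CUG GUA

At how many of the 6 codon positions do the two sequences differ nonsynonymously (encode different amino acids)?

2

Codon 1: AUG Met / AUG Met — identical.
Codon 2: UUC Phe / AGA Arg — nonsynonymous.
Codon 3: ACU Thr / ACU Thr — identical.
Codon 4: UGG Trp / UGG Trp — identical.
Codon 5: CGC Arg / CUG Leu — nonsynonymous.
Codon 6: GUA Val / GUA Val — identical.
Nonsynonymous differences: 2.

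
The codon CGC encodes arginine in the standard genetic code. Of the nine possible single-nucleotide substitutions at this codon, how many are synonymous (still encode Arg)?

Position 1: none → 0 synonymous.
Position 2: none → 0 synonymous.
Position 3: CGU, CGA, CGG → 3 synonymous.
Total: 0 + 0 + 3 = 3.

3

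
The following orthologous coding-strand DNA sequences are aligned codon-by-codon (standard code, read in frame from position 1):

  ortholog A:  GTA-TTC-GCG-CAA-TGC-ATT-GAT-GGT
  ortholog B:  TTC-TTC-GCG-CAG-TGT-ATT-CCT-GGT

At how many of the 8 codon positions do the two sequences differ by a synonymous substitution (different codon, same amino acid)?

2

Codon 1: GTA Val / TTC Phe — nonsynonymous.
Codon 2: TTC Phe / TTC Phe — identical.
Codon 3: GCG Ala / GCG Ala — identical.
Codon 4: CAA Gln / CAG Gln — synonymous.
Codon 5: TGC Cys / TGT Cys — synonymous.
Codon 6: ATT Ile / ATT Ile — identical.
Codon 7: GAT Asp / CCT Pro — nonsynonymous.
Codon 8: GGT Gly / GGT Gly — identical.
Synonymous differences: 2.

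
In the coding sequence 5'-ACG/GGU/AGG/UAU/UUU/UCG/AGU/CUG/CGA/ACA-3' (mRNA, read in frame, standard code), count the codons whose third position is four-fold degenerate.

6

Codon 1 ACG (Thr): third position 4-fold.
Codon 2 GGU (Gly): third position 4-fold.
Codon 3 AGG (Arg): third position 2-fold.
Codon 4 UAU (Tyr): third position 2-fold.
Codon 5 UUU (Phe): third position 2-fold.
Codon 6 UCG (Ser): third position 4-fold.
Codon 7 AGU (Ser): third position 2-fold.
Codon 8 CUG (Leu): third position 4-fold.
Codon 9 CGA (Arg): third position 4-fold.
Codon 10 ACA (Thr): third position 4-fold.
Four-fold degenerate third positions: 6.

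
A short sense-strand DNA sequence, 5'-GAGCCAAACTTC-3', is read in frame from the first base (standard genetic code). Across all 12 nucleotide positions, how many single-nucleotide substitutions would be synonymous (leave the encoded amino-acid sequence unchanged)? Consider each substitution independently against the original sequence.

6

Codon 1 (GAG, Glu): 1 synonymous substitution.
Codon 2 (CCA, Pro): 3 synonymous substitutions.
Codon 3 (AAC, Asn): 1 synonymous substitution.
Codon 4 (TTC, Phe): 1 synonymous substitution.
Total: 1 + 3 + 1 + 1 = 6.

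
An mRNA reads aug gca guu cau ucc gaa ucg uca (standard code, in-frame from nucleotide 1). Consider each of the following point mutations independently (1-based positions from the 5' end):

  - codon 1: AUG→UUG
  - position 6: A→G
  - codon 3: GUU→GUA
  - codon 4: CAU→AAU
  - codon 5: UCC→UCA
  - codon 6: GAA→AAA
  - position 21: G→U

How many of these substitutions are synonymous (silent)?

Codon 1: AUG (Met) → UUG (Leu) — missense.
Codon 2: GCA (Ala) → GCG (Ala) — synonymous.
Codon 3: GUU (Val) → GUA (Val) — synonymous.
Codon 4: CAU (His) → AAU (Asn) — missense.
Codon 5: UCC (Ser) → UCA (Ser) — synonymous.
Codon 6: GAA (Glu) → AAA (Lys) — missense.
Codon 7: UCG (Ser) → UCU (Ser) — synonymous.
Synonymous: 4 of 7.

4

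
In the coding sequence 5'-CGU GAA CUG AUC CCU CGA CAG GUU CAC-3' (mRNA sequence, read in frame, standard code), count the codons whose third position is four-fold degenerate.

Codon 1 CGU (Arg): third position 4-fold.
Codon 2 GAA (Glu): third position 2-fold.
Codon 3 CUG (Leu): third position 4-fold.
Codon 4 AUC (Ile): third position 3-fold.
Codon 5 CCU (Pro): third position 4-fold.
Codon 6 CGA (Arg): third position 4-fold.
Codon 7 CAG (Gln): third position 2-fold.
Codon 8 GUU (Val): third position 4-fold.
Codon 9 CAC (His): third position 2-fold.
Four-fold degenerate third positions: 5.

5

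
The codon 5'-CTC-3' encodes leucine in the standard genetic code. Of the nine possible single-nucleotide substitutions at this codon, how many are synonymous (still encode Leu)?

3

Position 1: none → 0 synonymous.
Position 2: none → 0 synonymous.
Position 3: CTT, CTA, CTG → 3 synonymous.
Total: 0 + 0 + 3 = 3.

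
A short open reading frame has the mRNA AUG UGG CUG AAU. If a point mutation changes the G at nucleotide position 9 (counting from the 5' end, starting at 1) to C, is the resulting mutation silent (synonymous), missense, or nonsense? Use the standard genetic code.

silent

Position 9 falls in codon 3: CUG → Leu.
After the substitution the codon is CUC → Leu.
Both encode Leu, so the change is synonymous.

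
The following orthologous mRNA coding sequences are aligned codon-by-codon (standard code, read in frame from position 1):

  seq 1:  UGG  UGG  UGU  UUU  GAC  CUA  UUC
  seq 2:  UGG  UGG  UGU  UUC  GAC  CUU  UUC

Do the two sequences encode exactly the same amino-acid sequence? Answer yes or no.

yes

Codon 1: UGG Trp / UGG Trp — identical.
Codon 2: UGG Trp / UGG Trp — identical.
Codon 3: UGU Cys / UGU Cys — identical.
Codon 4: UUU Phe / UUC Phe — synonymous.
Codon 5: GAC Asp / GAC Asp — identical.
Codon 6: CUA Leu / CUU Leu — synonymous.
Codon 7: UUC Phe / UUC Phe — identical.
Nonsynonymous differences: 0 → same protein.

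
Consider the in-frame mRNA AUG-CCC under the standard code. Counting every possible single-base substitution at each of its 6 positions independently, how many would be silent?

3

Codon 1 (AUG, Met): 0 synonymous substitutions.
Codon 2 (CCC, Pro): 3 synonymous substitutions.
Total: 0 + 3 = 3.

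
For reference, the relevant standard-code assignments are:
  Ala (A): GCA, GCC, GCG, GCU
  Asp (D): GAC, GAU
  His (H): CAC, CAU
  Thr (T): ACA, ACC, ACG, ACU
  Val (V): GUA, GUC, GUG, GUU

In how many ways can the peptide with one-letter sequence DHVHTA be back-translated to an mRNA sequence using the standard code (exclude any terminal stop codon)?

512

Asp: 2 codons.
His: 2 codons.
Val: 4 codons.
His: 2 codons.
Thr: 4 codons.
Ala: 4 codons.
2 × 2 × 4 × 2 × 4 × 4 = 512.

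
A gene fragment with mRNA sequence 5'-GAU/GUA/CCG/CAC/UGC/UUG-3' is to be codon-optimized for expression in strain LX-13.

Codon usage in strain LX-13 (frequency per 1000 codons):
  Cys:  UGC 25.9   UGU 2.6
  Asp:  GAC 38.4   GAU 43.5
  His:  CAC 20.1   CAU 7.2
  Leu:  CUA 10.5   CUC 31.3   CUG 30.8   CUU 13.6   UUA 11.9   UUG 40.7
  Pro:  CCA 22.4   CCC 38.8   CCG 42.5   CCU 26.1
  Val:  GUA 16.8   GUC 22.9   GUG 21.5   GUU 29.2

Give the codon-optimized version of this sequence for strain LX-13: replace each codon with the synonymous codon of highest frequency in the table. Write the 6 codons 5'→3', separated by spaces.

GAU GUU CCG CAC UGC UUG

Codon 1 (Asp): best is GAU at 43.5.
Codon 2 (Val): best is GUU at 29.2.
Codon 3 (Pro): best is CCG at 42.5.
Codon 4 (His): best is CAC at 20.1.
Codon 5 (Cys): best is UGC at 25.9.
Codon 6 (Leu): best is UUG at 40.7.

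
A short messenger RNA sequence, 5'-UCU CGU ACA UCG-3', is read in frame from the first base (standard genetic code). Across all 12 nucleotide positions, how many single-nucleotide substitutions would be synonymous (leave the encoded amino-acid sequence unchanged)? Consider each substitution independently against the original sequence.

Codon 1 (UCU, Ser): 3 synonymous substitutions.
Codon 2 (CGU, Arg): 3 synonymous substitutions.
Codon 3 (ACA, Thr): 3 synonymous substitutions.
Codon 4 (UCG, Ser): 3 synonymous substitutions.
Total: 3 + 3 + 3 + 3 = 12.

12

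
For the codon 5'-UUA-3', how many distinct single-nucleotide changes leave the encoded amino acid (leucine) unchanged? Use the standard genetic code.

Position 1: CUA → 1 synonymous.
Position 2: none → 0 synonymous.
Position 3: UUG → 1 synonymous.
Total: 1 + 0 + 1 = 2.

2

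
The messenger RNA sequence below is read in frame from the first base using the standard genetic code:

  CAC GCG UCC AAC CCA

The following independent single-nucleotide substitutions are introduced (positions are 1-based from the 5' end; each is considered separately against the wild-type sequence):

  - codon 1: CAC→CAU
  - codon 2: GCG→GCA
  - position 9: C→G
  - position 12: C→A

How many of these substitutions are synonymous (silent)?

3

Codon 1: CAC (His) → CAU (His) — synonymous.
Codon 2: GCG (Ala) → GCA (Ala) — synonymous.
Codon 3: UCC (Ser) → UCG (Ser) — synonymous.
Codon 4: AAC (Asn) → AAA (Lys) — missense.
Synonymous: 3 of 4.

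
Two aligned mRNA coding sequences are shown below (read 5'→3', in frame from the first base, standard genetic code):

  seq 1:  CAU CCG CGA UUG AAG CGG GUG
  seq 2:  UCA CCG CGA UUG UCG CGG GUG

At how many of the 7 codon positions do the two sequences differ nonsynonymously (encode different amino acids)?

2

Codon 1: CAU His / UCA Ser — nonsynonymous.
Codon 2: CCG Pro / CCG Pro — identical.
Codon 3: CGA Arg / CGA Arg — identical.
Codon 4: UUG Leu / UUG Leu — identical.
Codon 5: AAG Lys / UCG Ser — nonsynonymous.
Codon 6: CGG Arg / CGG Arg — identical.
Codon 7: GUG Val / GUG Val — identical.
Nonsynonymous differences: 2.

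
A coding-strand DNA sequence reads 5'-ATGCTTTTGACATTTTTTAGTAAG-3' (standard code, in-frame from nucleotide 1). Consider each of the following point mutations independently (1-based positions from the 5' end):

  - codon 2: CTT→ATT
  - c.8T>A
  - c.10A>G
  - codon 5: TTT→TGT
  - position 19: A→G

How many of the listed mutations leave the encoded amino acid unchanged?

Codon 2: CTT (Leu) → ATT (Ile) — missense.
Codon 3: TTG (Leu) → TAG (Stop) — nonsense.
Codon 4: ACA (Thr) → GCA (Ala) — missense.
Codon 5: TTT (Phe) → TGT (Cys) — missense.
Codon 7: AGT (Ser) → GGT (Gly) — missense.
Synonymous: 0 of 5.

0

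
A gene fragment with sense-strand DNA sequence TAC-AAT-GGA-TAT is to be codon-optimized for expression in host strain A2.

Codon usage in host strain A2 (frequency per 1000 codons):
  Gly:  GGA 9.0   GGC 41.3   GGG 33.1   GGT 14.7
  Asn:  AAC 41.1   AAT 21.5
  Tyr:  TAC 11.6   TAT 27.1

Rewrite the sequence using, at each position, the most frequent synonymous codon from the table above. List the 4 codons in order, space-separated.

TAT AAC GGC TAT

Codon 1 (Tyr): best is TAT at 27.1.
Codon 2 (Asn): best is AAC at 41.1.
Codon 3 (Gly): best is GGC at 41.3.
Codon 4 (Tyr): best is TAT at 27.1.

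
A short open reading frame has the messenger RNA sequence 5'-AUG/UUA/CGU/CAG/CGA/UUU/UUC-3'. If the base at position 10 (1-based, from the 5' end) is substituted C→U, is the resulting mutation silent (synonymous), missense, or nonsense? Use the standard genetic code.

Position 10 falls in codon 4: CAG → Gln.
After the substitution the codon is UAG → Stop.
The new codon is a stop codon, so this is a nonsense mutation.

nonsense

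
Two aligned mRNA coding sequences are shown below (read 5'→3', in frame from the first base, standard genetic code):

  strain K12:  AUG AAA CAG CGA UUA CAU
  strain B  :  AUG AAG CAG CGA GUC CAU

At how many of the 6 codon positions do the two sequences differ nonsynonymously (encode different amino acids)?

1

Codon 1: AUG Met / AUG Met — identical.
Codon 2: AAA Lys / AAG Lys — synonymous.
Codon 3: CAG Gln / CAG Gln — identical.
Codon 4: CGA Arg / CGA Arg — identical.
Codon 5: UUA Leu / GUC Val — nonsynonymous.
Codon 6: CAU His / CAU His — identical.
Nonsynonymous differences: 1.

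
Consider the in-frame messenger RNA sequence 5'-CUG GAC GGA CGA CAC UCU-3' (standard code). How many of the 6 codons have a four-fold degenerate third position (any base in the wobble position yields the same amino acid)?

Codon 1 CUG (Leu): third position 4-fold.
Codon 2 GAC (Asp): third position 2-fold.
Codon 3 GGA (Gly): third position 4-fold.
Codon 4 CGA (Arg): third position 4-fold.
Codon 5 CAC (His): third position 2-fold.
Codon 6 UCU (Ser): third position 4-fold.
Four-fold degenerate third positions: 4.

4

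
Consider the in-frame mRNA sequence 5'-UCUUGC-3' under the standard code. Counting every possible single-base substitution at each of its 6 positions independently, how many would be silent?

4

Codon 1 (UCU, Ser): 3 synonymous substitutions.
Codon 2 (UGC, Cys): 1 synonymous substitution.
Total: 3 + 1 = 4.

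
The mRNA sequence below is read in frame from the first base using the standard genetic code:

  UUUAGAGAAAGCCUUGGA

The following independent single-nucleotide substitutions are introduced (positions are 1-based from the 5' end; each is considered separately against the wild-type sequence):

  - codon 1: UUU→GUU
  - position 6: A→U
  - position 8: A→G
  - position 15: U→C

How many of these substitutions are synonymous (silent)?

Codon 1: UUU (Phe) → GUU (Val) — missense.
Codon 2: AGA (Arg) → AGU (Ser) — missense.
Codon 3: GAA (Glu) → GGA (Gly) — missense.
Codon 5: CUU (Leu) → CUC (Leu) — synonymous.
Synonymous: 1 of 4.

1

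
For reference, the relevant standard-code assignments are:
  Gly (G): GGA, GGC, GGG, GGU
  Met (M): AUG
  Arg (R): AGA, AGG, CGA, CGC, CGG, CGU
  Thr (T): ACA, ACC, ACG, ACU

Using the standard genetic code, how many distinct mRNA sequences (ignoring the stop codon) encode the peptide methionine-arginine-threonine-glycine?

Met: 1 codon.
Arg: 6 codons.
Thr: 4 codons.
Gly: 4 codons.
1 × 6 × 4 × 4 = 96.

96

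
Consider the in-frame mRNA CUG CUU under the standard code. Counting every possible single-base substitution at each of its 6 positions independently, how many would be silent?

Codon 1 (CUG, Leu): 4 synonymous substitutions.
Codon 2 (CUU, Leu): 3 synonymous substitutions.
Total: 4 + 3 = 7.

7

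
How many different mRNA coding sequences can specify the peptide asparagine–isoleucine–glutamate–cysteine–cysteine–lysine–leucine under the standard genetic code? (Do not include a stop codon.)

576

Asn: 2 codons.
Ile: 3 codons.
Glu: 2 codons.
Cys: 2 codons.
Cys: 2 codons.
Lys: 2 codons.
Leu: 6 codons.
2 × 3 × 2 × 2 × 2 × 2 × 6 = 576.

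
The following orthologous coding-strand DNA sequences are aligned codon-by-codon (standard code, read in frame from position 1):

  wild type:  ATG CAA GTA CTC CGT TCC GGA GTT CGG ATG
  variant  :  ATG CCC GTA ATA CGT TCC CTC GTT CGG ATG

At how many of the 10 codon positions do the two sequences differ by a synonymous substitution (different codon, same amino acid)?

Codon 1: ATG Met / ATG Met — identical.
Codon 2: CAA Gln / CCC Pro — nonsynonymous.
Codon 3: GTA Val / GTA Val — identical.
Codon 4: CTC Leu / ATA Ile — nonsynonymous.
Codon 5: CGT Arg / CGT Arg — identical.
Codon 6: TCC Ser / TCC Ser — identical.
Codon 7: GGA Gly / CTC Leu — nonsynonymous.
Codon 8: GTT Val / GTT Val — identical.
Codon 9: CGG Arg / CGG Arg — identical.
Codon 10: ATG Met / ATG Met — identical.
Synonymous differences: 0.

0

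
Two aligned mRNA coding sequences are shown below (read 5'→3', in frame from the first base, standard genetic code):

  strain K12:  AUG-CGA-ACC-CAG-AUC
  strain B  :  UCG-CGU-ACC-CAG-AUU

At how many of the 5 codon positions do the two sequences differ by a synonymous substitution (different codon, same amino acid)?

Codon 1: AUG Met / UCG Ser — nonsynonymous.
Codon 2: CGA Arg / CGU Arg — synonymous.
Codon 3: ACC Thr / ACC Thr — identical.
Codon 4: CAG Gln / CAG Gln — identical.
Codon 5: AUC Ile / AUU Ile — synonymous.
Synonymous differences: 2.

2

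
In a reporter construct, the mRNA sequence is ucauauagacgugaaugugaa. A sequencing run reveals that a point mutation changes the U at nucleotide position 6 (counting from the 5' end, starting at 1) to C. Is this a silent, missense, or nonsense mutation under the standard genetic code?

silent

Position 6 falls in codon 2: UAU → Tyr.
After the substitution the codon is UAC → Tyr.
Both encode Tyr, so the change is synonymous.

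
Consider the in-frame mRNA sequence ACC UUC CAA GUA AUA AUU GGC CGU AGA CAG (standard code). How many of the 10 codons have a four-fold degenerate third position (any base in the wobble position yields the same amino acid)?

Codon 1 ACC (Thr): third position 4-fold.
Codon 2 UUC (Phe): third position 2-fold.
Codon 3 CAA (Gln): third position 2-fold.
Codon 4 GUA (Val): third position 4-fold.
Codon 5 AUA (Ile): third position 3-fold.
Codon 6 AUU (Ile): third position 3-fold.
Codon 7 GGC (Gly): third position 4-fold.
Codon 8 CGU (Arg): third position 4-fold.
Codon 9 AGA (Arg): third position 2-fold.
Codon 10 CAG (Gln): third position 2-fold.
Four-fold degenerate third positions: 4.

4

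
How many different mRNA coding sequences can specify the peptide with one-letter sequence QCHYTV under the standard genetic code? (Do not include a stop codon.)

Gln: 2 codons.
Cys: 2 codons.
His: 2 codons.
Tyr: 2 codons.
Thr: 4 codons.
Val: 4 codons.
2 × 2 × 2 × 2 × 4 × 4 = 256.

256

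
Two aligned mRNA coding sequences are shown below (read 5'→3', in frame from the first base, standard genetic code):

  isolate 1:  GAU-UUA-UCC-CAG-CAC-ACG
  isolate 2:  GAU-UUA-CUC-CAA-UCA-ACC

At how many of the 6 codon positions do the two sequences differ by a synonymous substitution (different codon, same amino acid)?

2

Codon 1: GAU Asp / GAU Asp — identical.
Codon 2: UUA Leu / UUA Leu — identical.
Codon 3: UCC Ser / CUC Leu — nonsynonymous.
Codon 4: CAG Gln / CAA Gln — synonymous.
Codon 5: CAC His / UCA Ser — nonsynonymous.
Codon 6: ACG Thr / ACC Thr — synonymous.
Synonymous differences: 2.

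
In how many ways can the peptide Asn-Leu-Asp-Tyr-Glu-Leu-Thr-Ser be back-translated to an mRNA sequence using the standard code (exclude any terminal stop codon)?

13824

Asn: 2 codons.
Leu: 6 codons.
Asp: 2 codons.
Tyr: 2 codons.
Glu: 2 codons.
Leu: 6 codons.
Thr: 4 codons.
Ser: 6 codons.
2 × 6 × 2 × 2 × 2 × 6 × 4 × 6 = 13824.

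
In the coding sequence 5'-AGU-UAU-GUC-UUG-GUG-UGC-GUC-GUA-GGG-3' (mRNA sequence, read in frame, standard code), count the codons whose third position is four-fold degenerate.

Codon 1 AGU (Ser): third position 2-fold.
Codon 2 UAU (Tyr): third position 2-fold.
Codon 3 GUC (Val): third position 4-fold.
Codon 4 UUG (Leu): third position 2-fold.
Codon 5 GUG (Val): third position 4-fold.
Codon 6 UGC (Cys): third position 2-fold.
Codon 7 GUC (Val): third position 4-fold.
Codon 8 GUA (Val): third position 4-fold.
Codon 9 GGG (Gly): third position 4-fold.
Four-fold degenerate third positions: 5.

5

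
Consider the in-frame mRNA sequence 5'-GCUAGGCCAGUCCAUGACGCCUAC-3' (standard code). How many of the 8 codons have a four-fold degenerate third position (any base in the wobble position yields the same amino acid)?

4

Codon 1 GCU (Ala): third position 4-fold.
Codon 2 AGG (Arg): third position 2-fold.
Codon 3 CCA (Pro): third position 4-fold.
Codon 4 GUC (Val): third position 4-fold.
Codon 5 CAU (His): third position 2-fold.
Codon 6 GAC (Asp): third position 2-fold.
Codon 7 GCC (Ala): third position 4-fold.
Codon 8 UAC (Tyr): third position 2-fold.
Four-fold degenerate third positions: 4.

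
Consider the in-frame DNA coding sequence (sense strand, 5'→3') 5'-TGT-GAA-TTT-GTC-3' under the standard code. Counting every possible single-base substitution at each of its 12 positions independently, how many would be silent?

6

Codon 1 (TGT, Cys): 1 synonymous substitution.
Codon 2 (GAA, Glu): 1 synonymous substitution.
Codon 3 (TTT, Phe): 1 synonymous substitution.
Codon 4 (GTC, Val): 3 synonymous substitutions.
Total: 1 + 1 + 1 + 3 = 6.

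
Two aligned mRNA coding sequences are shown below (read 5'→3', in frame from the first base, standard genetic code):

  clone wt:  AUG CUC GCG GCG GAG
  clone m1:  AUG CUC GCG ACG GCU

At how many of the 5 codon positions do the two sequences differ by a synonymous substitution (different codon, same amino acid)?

Codon 1: AUG Met / AUG Met — identical.
Codon 2: CUC Leu / CUC Leu — identical.
Codon 3: GCG Ala / GCG Ala — identical.
Codon 4: GCG Ala / ACG Thr — nonsynonymous.
Codon 5: GAG Glu / GCU Ala — nonsynonymous.
Synonymous differences: 0.

0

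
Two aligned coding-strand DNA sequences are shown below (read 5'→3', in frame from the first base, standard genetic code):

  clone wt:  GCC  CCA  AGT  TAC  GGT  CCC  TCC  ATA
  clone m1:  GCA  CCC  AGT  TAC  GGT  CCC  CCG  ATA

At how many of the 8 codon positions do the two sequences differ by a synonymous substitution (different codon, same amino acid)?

Codon 1: GCC Ala / GCA Ala — synonymous.
Codon 2: CCA Pro / CCC Pro — synonymous.
Codon 3: AGT Ser / AGT Ser — identical.
Codon 4: TAC Tyr / TAC Tyr — identical.
Codon 5: GGT Gly / GGT Gly — identical.
Codon 6: CCC Pro / CCC Pro — identical.
Codon 7: TCC Ser / CCG Pro — nonsynonymous.
Codon 8: ATA Ile / ATA Ile — identical.
Synonymous differences: 2.

2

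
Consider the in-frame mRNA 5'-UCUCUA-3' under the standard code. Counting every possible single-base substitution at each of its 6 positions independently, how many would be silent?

7

Codon 1 (UCU, Ser): 3 synonymous substitutions.
Codon 2 (CUA, Leu): 4 synonymous substitutions.
Total: 3 + 4 = 7.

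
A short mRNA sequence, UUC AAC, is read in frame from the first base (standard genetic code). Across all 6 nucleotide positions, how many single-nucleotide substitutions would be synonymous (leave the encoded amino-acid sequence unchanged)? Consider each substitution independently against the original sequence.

Codon 1 (UUC, Phe): 1 synonymous substitution.
Codon 2 (AAC, Asn): 1 synonymous substitution.
Total: 1 + 1 = 2.

2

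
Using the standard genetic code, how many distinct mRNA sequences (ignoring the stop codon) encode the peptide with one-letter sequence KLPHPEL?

4608

Lys: 2 codons.
Leu: 6 codons.
Pro: 4 codons.
His: 2 codons.
Pro: 4 codons.
Glu: 2 codons.
Leu: 6 codons.
2 × 6 × 4 × 2 × 4 × 2 × 6 = 4608.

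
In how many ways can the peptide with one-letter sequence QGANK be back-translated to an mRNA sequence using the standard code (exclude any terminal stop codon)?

Gln: 2 codons.
Gly: 4 codons.
Ala: 4 codons.
Asn: 2 codons.
Lys: 2 codons.
2 × 4 × 4 × 2 × 2 = 128.

128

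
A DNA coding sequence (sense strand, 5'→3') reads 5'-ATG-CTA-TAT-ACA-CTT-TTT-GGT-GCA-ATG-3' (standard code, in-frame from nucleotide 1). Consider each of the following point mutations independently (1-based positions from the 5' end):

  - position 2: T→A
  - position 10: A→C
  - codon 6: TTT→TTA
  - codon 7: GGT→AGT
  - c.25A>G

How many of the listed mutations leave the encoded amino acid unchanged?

0

Codon 1: ATG (Met) → AAG (Lys) — missense.
Codon 4: ACA (Thr) → CCA (Pro) — missense.
Codon 6: TTT (Phe) → TTA (Leu) — missense.
Codon 7: GGT (Gly) → AGT (Ser) — missense.
Codon 9: ATG (Met) → GTG (Val) — missense.
Synonymous: 0 of 5.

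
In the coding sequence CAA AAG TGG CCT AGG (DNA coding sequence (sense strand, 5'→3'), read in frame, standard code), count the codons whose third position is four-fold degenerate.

Codon 1 CAA (Gln): third position 2-fold.
Codon 2 AAG (Lys): third position 2-fold.
Codon 3 TGG (Trp): third position 1-fold.
Codon 4 CCT (Pro): third position 4-fold.
Codon 5 AGG (Arg): third position 2-fold.
Four-fold degenerate third positions: 1.

1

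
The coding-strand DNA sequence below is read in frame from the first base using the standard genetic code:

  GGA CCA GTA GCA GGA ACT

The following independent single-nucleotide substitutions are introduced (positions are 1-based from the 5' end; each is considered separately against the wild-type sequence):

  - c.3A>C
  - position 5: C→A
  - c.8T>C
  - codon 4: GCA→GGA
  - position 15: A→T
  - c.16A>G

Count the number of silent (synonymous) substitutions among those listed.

Codon 1: GGA (Gly) → GGC (Gly) — synonymous.
Codon 2: CCA (Pro) → CAA (Gln) — missense.
Codon 3: GTA (Val) → GCA (Ala) — missense.
Codon 4: GCA (Ala) → GGA (Gly) — missense.
Codon 5: GGA (Gly) → GGT (Gly) — synonymous.
Codon 6: ACT (Thr) → GCT (Ala) — missense.
Synonymous: 2 of 6.

2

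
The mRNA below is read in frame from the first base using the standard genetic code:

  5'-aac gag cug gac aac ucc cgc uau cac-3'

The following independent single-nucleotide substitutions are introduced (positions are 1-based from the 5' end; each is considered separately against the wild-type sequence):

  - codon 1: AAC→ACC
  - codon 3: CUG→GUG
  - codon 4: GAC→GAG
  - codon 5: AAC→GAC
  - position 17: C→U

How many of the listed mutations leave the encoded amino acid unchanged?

0

Codon 1: AAC (Asn) → ACC (Thr) — missense.
Codon 3: CUG (Leu) → GUG (Val) — missense.
Codon 4: GAC (Asp) → GAG (Glu) — missense.
Codon 5: AAC (Asn) → GAC (Asp) — missense.
Codon 6: UCC (Ser) → UUC (Phe) — missense.
Synonymous: 0 of 5.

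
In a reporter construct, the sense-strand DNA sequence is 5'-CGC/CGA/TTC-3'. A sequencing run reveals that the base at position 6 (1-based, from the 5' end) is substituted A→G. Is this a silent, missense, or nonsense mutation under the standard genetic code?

Position 6 falls in codon 2: CGA → Arg.
After the substitution the codon is CGG → Arg.
Both encode Arg, so the change is synonymous.

silent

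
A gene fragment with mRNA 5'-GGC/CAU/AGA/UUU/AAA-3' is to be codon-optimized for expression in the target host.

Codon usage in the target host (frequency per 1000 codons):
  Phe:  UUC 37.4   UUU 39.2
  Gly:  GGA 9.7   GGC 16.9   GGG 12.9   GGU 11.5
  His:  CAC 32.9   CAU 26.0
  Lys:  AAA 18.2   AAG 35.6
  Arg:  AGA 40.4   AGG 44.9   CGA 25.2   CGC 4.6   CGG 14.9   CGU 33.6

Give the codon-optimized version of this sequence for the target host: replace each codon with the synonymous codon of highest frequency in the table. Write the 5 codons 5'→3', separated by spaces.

GGC CAC AGG UUU AAG

Codon 1 (Gly): best is GGC at 16.9.
Codon 2 (His): best is CAC at 32.9.
Codon 3 (Arg): best is AGG at 44.9.
Codon 4 (Phe): best is UUU at 39.2.
Codon 5 (Lys): best is AAG at 35.6.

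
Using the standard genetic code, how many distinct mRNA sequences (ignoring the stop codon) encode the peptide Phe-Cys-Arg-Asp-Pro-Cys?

384

Phe: 2 codons.
Cys: 2 codons.
Arg: 6 codons.
Asp: 2 codons.
Pro: 4 codons.
Cys: 2 codons.
2 × 2 × 6 × 2 × 4 × 2 = 384.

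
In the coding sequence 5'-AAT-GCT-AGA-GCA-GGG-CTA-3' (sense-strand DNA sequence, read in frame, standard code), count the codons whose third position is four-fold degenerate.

Codon 1 AAT (Asn): third position 2-fold.
Codon 2 GCT (Ala): third position 4-fold.
Codon 3 AGA (Arg): third position 2-fold.
Codon 4 GCA (Ala): third position 4-fold.
Codon 5 GGG (Gly): third position 4-fold.
Codon 6 CTA (Leu): third position 4-fold.
Four-fold degenerate third positions: 4.

4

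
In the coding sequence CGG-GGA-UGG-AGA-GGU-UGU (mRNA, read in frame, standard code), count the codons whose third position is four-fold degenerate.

Codon 1 CGG (Arg): third position 4-fold.
Codon 2 GGA (Gly): third position 4-fold.
Codon 3 UGG (Trp): third position 1-fold.
Codon 4 AGA (Arg): third position 2-fold.
Codon 5 GGU (Gly): third position 4-fold.
Codon 6 UGU (Cys): third position 2-fold.
Four-fold degenerate third positions: 3.

3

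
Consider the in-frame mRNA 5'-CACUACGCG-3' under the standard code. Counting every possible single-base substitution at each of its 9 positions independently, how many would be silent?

Codon 1 (CAC, His): 1 synonymous substitution.
Codon 2 (UAC, Tyr): 1 synonymous substitution.
Codon 3 (GCG, Ala): 3 synonymous substitutions.
Total: 1 + 1 + 3 = 5.

5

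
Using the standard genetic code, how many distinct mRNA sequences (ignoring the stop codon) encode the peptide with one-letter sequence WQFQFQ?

Trp: 1 codon.
Gln: 2 codons.
Phe: 2 codons.
Gln: 2 codons.
Phe: 2 codons.
Gln: 2 codons.
1 × 2 × 2 × 2 × 2 × 2 = 32.

32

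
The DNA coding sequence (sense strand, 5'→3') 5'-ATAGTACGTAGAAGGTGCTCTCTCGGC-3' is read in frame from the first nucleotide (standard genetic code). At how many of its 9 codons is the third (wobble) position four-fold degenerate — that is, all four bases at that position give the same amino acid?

5

Codon 1 ATA (Ile): third position 3-fold.
Codon 2 GTA (Val): third position 4-fold.
Codon 3 CGT (Arg): third position 4-fold.
Codon 4 AGA (Arg): third position 2-fold.
Codon 5 AGG (Arg): third position 2-fold.
Codon 6 TGC (Cys): third position 2-fold.
Codon 7 TCT (Ser): third position 4-fold.
Codon 8 CTC (Leu): third position 4-fold.
Codon 9 GGC (Gly): third position 4-fold.
Four-fold degenerate third positions: 5.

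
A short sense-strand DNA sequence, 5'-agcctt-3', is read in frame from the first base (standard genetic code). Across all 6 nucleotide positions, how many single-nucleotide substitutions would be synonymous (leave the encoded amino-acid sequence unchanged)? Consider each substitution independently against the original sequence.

Codon 1 (AGC, Ser): 1 synonymous substitution.
Codon 2 (CTT, Leu): 3 synonymous substitutions.
Total: 1 + 3 = 4.

4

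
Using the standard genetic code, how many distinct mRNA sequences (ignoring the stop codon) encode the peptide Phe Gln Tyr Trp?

Phe: 2 codons.
Gln: 2 codons.
Tyr: 2 codons.
Trp: 1 codon.
2 × 2 × 2 × 1 = 8.

8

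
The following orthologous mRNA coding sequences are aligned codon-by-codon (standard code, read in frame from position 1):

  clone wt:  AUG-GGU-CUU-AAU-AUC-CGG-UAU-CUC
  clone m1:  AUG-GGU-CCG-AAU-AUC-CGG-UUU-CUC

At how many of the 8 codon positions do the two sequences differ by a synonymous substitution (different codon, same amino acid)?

0

Codon 1: AUG Met / AUG Met — identical.
Codon 2: GGU Gly / GGU Gly — identical.
Codon 3: CUU Leu / CCG Pro — nonsynonymous.
Codon 4: AAU Asn / AAU Asn — identical.
Codon 5: AUC Ile / AUC Ile — identical.
Codon 6: CGG Arg / CGG Arg — identical.
Codon 7: UAU Tyr / UUU Phe — nonsynonymous.
Codon 8: CUC Leu / CUC Leu — identical.
Synonymous differences: 0.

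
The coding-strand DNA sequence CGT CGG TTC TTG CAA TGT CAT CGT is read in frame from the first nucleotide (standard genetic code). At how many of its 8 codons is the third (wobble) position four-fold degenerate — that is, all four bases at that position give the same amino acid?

3

Codon 1 CGT (Arg): third position 4-fold.
Codon 2 CGG (Arg): third position 4-fold.
Codon 3 TTC (Phe): third position 2-fold.
Codon 4 TTG (Leu): third position 2-fold.
Codon 5 CAA (Gln): third position 2-fold.
Codon 6 TGT (Cys): third position 2-fold.
Codon 7 CAT (His): third position 2-fold.
Codon 8 CGT (Arg): third position 4-fold.
Four-fold degenerate third positions: 3.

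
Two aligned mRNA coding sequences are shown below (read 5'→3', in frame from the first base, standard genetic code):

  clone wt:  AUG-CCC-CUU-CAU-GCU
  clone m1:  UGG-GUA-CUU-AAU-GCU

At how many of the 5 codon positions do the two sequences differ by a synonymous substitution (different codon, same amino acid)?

Codon 1: AUG Met / UGG Trp — nonsynonymous.
Codon 2: CCC Pro / GUA Val — nonsynonymous.
Codon 3: CUU Leu / CUU Leu — identical.
Codon 4: CAU His / AAU Asn — nonsynonymous.
Codon 5: GCU Ala / GCU Ala — identical.
Synonymous differences: 0.

0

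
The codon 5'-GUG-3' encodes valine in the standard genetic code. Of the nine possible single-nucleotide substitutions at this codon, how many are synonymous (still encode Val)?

3

Position 1: none → 0 synonymous.
Position 2: none → 0 synonymous.
Position 3: GUU, GUC, GUA → 3 synonymous.
Total: 0 + 0 + 3 = 3.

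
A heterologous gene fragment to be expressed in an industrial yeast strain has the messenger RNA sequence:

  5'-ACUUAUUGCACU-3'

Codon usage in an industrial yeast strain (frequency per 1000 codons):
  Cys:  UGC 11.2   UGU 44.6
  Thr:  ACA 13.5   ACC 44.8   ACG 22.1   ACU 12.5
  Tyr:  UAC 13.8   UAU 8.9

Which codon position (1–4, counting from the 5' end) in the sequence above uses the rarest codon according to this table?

2

Codon 1 ACU (Thr): 12.5 per 1000.
Codon 2 UAU (Tyr): 8.9 per 1000.
Codon 3 UGC (Cys): 11.2 per 1000.
Codon 4 ACU (Thr): 12.5 per 1000.
Lowest frequency is 8.9 at codon 2.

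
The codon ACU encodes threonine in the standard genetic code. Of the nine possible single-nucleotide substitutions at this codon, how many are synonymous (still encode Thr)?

3

Position 1: none → 0 synonymous.
Position 2: none → 0 synonymous.
Position 3: ACC, ACA, ACG → 3 synonymous.
Total: 0 + 0 + 3 = 3.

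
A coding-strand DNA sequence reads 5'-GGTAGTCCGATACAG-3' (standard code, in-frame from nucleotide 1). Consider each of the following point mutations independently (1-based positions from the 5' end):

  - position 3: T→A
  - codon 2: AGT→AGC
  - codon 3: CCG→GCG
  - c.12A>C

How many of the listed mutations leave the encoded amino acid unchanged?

3

Codon 1: GGT (Gly) → GGA (Gly) — synonymous.
Codon 2: AGT (Ser) → AGC (Ser) — synonymous.
Codon 3: CCG (Pro) → GCG (Ala) — missense.
Codon 4: ATA (Ile) → ATC (Ile) — synonymous.
Synonymous: 3 of 4.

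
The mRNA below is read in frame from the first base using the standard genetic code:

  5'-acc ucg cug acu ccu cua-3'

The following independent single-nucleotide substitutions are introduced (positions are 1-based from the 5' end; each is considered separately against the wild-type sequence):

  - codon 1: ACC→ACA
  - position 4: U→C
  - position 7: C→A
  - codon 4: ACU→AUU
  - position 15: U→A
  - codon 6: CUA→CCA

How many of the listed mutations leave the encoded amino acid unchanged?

2

Codon 1: ACC (Thr) → ACA (Thr) — synonymous.
Codon 2: UCG (Ser) → CCG (Pro) — missense.
Codon 3: CUG (Leu) → AUG (Met) — missense.
Codon 4: ACU (Thr) → AUU (Ile) — missense.
Codon 5: CCU (Pro) → CCA (Pro) — synonymous.
Codon 6: CUA (Leu) → CCA (Pro) — missense.
Synonymous: 2 of 6.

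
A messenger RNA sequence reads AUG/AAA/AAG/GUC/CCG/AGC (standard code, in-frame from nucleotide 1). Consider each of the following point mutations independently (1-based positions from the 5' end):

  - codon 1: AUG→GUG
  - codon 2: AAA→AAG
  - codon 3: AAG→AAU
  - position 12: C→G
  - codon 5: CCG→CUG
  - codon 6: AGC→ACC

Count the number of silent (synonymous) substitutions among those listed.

Codon 1: AUG (Met) → GUG (Val) — missense.
Codon 2: AAA (Lys) → AAG (Lys) — synonymous.
Codon 3: AAG (Lys) → AAU (Asn) — missense.
Codon 4: GUC (Val) → GUG (Val) — synonymous.
Codon 5: CCG (Pro) → CUG (Leu) — missense.
Codon 6: AGC (Ser) → ACC (Thr) — missense.
Synonymous: 2 of 6.

2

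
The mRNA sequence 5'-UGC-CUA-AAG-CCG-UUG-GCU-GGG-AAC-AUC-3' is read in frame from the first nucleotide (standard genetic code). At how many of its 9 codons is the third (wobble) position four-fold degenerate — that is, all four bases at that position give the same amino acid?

4

Codon 1 UGC (Cys): third position 2-fold.
Codon 2 CUA (Leu): third position 4-fold.
Codon 3 AAG (Lys): third position 2-fold.
Codon 4 CCG (Pro): third position 4-fold.
Codon 5 UUG (Leu): third position 2-fold.
Codon 6 GCU (Ala): third position 4-fold.
Codon 7 GGG (Gly): third position 4-fold.
Codon 8 AAC (Asn): third position 2-fold.
Codon 9 AUC (Ile): third position 3-fold.
Four-fold degenerate third positions: 4.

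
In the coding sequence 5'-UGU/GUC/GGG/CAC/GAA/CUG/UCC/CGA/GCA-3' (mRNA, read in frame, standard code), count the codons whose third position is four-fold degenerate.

Codon 1 UGU (Cys): third position 2-fold.
Codon 2 GUC (Val): third position 4-fold.
Codon 3 GGG (Gly): third position 4-fold.
Codon 4 CAC (His): third position 2-fold.
Codon 5 GAA (Glu): third position 2-fold.
Codon 6 CUG (Leu): third position 4-fold.
Codon 7 UCC (Ser): third position 4-fold.
Codon 8 CGA (Arg): third position 4-fold.
Codon 9 GCA (Ala): third position 4-fold.
Four-fold degenerate third positions: 6.

6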